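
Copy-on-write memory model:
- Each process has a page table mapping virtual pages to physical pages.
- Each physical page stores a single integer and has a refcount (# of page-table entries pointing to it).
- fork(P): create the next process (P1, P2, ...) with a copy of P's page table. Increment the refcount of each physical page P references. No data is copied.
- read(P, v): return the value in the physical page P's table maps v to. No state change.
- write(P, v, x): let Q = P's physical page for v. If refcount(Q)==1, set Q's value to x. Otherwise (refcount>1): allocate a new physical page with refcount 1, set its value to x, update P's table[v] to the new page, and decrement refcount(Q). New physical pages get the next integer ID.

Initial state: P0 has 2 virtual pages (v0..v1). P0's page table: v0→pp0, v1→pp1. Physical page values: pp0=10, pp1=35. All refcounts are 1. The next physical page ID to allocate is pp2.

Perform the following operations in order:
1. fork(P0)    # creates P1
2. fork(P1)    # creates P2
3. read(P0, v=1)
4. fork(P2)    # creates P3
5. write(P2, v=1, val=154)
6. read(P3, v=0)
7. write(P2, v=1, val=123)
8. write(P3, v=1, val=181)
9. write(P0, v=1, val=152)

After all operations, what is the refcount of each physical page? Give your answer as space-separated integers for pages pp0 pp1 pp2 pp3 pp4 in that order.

Answer: 4 1 1 1 1

Derivation:
Op 1: fork(P0) -> P1. 2 ppages; refcounts: pp0:2 pp1:2
Op 2: fork(P1) -> P2. 2 ppages; refcounts: pp0:3 pp1:3
Op 3: read(P0, v1) -> 35. No state change.
Op 4: fork(P2) -> P3. 2 ppages; refcounts: pp0:4 pp1:4
Op 5: write(P2, v1, 154). refcount(pp1)=4>1 -> COPY to pp2. 3 ppages; refcounts: pp0:4 pp1:3 pp2:1
Op 6: read(P3, v0) -> 10. No state change.
Op 7: write(P2, v1, 123). refcount(pp2)=1 -> write in place. 3 ppages; refcounts: pp0:4 pp1:3 pp2:1
Op 8: write(P3, v1, 181). refcount(pp1)=3>1 -> COPY to pp3. 4 ppages; refcounts: pp0:4 pp1:2 pp2:1 pp3:1
Op 9: write(P0, v1, 152). refcount(pp1)=2>1 -> COPY to pp4. 5 ppages; refcounts: pp0:4 pp1:1 pp2:1 pp3:1 pp4:1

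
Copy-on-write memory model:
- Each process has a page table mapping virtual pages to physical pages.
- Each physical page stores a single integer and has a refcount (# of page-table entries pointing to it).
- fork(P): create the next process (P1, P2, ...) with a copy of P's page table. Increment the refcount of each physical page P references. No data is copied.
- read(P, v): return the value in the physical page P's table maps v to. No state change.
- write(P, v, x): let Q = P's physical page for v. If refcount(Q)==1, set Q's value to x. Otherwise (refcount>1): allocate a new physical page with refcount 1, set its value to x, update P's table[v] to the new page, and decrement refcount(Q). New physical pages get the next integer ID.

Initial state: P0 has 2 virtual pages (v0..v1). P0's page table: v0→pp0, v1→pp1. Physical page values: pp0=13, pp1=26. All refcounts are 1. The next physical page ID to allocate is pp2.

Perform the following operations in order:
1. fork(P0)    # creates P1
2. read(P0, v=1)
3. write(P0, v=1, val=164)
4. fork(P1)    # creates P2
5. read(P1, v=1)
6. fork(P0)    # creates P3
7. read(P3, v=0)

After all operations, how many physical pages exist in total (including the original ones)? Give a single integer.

Op 1: fork(P0) -> P1. 2 ppages; refcounts: pp0:2 pp1:2
Op 2: read(P0, v1) -> 26. No state change.
Op 3: write(P0, v1, 164). refcount(pp1)=2>1 -> COPY to pp2. 3 ppages; refcounts: pp0:2 pp1:1 pp2:1
Op 4: fork(P1) -> P2. 3 ppages; refcounts: pp0:3 pp1:2 pp2:1
Op 5: read(P1, v1) -> 26. No state change.
Op 6: fork(P0) -> P3. 3 ppages; refcounts: pp0:4 pp1:2 pp2:2
Op 7: read(P3, v0) -> 13. No state change.

Answer: 3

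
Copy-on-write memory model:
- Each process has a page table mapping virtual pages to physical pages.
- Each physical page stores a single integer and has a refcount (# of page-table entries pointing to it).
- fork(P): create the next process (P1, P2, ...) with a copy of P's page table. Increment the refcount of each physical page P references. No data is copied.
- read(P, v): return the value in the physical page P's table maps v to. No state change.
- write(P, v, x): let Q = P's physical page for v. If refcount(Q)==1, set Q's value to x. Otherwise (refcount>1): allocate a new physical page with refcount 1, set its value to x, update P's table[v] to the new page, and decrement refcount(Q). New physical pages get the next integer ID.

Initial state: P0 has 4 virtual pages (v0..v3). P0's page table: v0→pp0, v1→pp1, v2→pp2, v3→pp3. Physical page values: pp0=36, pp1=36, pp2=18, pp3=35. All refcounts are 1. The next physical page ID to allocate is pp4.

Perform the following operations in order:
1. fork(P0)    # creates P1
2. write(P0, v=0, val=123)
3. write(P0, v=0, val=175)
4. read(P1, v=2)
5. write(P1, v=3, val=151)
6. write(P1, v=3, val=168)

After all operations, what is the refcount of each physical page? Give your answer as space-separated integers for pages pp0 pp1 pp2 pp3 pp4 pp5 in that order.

Answer: 1 2 2 1 1 1

Derivation:
Op 1: fork(P0) -> P1. 4 ppages; refcounts: pp0:2 pp1:2 pp2:2 pp3:2
Op 2: write(P0, v0, 123). refcount(pp0)=2>1 -> COPY to pp4. 5 ppages; refcounts: pp0:1 pp1:2 pp2:2 pp3:2 pp4:1
Op 3: write(P0, v0, 175). refcount(pp4)=1 -> write in place. 5 ppages; refcounts: pp0:1 pp1:2 pp2:2 pp3:2 pp4:1
Op 4: read(P1, v2) -> 18. No state change.
Op 5: write(P1, v3, 151). refcount(pp3)=2>1 -> COPY to pp5. 6 ppages; refcounts: pp0:1 pp1:2 pp2:2 pp3:1 pp4:1 pp5:1
Op 6: write(P1, v3, 168). refcount(pp5)=1 -> write in place. 6 ppages; refcounts: pp0:1 pp1:2 pp2:2 pp3:1 pp4:1 pp5:1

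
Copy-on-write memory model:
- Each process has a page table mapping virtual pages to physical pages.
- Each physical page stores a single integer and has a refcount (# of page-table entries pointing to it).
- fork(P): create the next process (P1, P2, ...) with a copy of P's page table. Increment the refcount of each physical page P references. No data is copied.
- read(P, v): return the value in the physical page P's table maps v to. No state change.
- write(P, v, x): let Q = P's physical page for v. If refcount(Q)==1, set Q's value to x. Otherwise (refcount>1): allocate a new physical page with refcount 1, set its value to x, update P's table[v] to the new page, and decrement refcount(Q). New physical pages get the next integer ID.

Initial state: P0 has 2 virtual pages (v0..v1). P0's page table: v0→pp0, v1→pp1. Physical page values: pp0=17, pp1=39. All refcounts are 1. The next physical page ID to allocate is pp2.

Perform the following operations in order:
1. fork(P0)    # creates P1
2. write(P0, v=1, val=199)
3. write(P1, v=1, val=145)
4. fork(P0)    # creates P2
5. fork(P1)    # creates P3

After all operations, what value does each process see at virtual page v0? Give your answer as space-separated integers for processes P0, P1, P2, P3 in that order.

Op 1: fork(P0) -> P1. 2 ppages; refcounts: pp0:2 pp1:2
Op 2: write(P0, v1, 199). refcount(pp1)=2>1 -> COPY to pp2. 3 ppages; refcounts: pp0:2 pp1:1 pp2:1
Op 3: write(P1, v1, 145). refcount(pp1)=1 -> write in place. 3 ppages; refcounts: pp0:2 pp1:1 pp2:1
Op 4: fork(P0) -> P2. 3 ppages; refcounts: pp0:3 pp1:1 pp2:2
Op 5: fork(P1) -> P3. 3 ppages; refcounts: pp0:4 pp1:2 pp2:2
P0: v0 -> pp0 = 17
P1: v0 -> pp0 = 17
P2: v0 -> pp0 = 17
P3: v0 -> pp0 = 17

Answer: 17 17 17 17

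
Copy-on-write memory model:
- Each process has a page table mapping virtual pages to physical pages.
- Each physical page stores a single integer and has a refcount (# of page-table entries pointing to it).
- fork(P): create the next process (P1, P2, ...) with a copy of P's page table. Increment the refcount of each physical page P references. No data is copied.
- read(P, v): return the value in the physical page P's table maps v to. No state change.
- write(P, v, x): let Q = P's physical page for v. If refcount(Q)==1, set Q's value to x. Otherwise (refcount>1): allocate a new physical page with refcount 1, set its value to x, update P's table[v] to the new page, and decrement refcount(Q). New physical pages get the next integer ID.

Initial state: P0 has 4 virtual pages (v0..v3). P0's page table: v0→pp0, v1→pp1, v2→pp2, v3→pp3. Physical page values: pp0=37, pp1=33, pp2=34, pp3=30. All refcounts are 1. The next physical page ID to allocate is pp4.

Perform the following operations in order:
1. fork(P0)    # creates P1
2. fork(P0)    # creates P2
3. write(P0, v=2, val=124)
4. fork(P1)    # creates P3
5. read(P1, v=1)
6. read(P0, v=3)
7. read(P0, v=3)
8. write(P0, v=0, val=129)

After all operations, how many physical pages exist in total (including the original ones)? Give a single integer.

Answer: 6

Derivation:
Op 1: fork(P0) -> P1. 4 ppages; refcounts: pp0:2 pp1:2 pp2:2 pp3:2
Op 2: fork(P0) -> P2. 4 ppages; refcounts: pp0:3 pp1:3 pp2:3 pp3:3
Op 3: write(P0, v2, 124). refcount(pp2)=3>1 -> COPY to pp4. 5 ppages; refcounts: pp0:3 pp1:3 pp2:2 pp3:3 pp4:1
Op 4: fork(P1) -> P3. 5 ppages; refcounts: pp0:4 pp1:4 pp2:3 pp3:4 pp4:1
Op 5: read(P1, v1) -> 33. No state change.
Op 6: read(P0, v3) -> 30. No state change.
Op 7: read(P0, v3) -> 30. No state change.
Op 8: write(P0, v0, 129). refcount(pp0)=4>1 -> COPY to pp5. 6 ppages; refcounts: pp0:3 pp1:4 pp2:3 pp3:4 pp4:1 pp5:1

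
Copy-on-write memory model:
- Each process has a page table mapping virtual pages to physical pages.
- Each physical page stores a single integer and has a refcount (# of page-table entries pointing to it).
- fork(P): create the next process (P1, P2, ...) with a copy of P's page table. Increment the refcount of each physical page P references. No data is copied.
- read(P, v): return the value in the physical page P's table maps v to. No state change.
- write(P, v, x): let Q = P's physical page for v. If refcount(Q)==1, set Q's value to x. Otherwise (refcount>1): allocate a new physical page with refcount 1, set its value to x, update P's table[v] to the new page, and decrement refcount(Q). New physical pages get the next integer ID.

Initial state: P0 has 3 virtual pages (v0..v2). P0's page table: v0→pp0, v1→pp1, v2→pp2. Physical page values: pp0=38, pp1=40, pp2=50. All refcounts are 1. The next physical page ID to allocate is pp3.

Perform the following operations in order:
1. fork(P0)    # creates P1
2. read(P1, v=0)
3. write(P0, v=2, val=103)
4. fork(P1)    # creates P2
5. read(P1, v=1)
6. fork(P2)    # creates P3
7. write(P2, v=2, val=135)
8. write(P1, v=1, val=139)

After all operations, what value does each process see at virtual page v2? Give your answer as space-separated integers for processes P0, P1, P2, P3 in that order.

Op 1: fork(P0) -> P1. 3 ppages; refcounts: pp0:2 pp1:2 pp2:2
Op 2: read(P1, v0) -> 38. No state change.
Op 3: write(P0, v2, 103). refcount(pp2)=2>1 -> COPY to pp3. 4 ppages; refcounts: pp0:2 pp1:2 pp2:1 pp3:1
Op 4: fork(P1) -> P2. 4 ppages; refcounts: pp0:3 pp1:3 pp2:2 pp3:1
Op 5: read(P1, v1) -> 40. No state change.
Op 6: fork(P2) -> P3. 4 ppages; refcounts: pp0:4 pp1:4 pp2:3 pp3:1
Op 7: write(P2, v2, 135). refcount(pp2)=3>1 -> COPY to pp4. 5 ppages; refcounts: pp0:4 pp1:4 pp2:2 pp3:1 pp4:1
Op 8: write(P1, v1, 139). refcount(pp1)=4>1 -> COPY to pp5. 6 ppages; refcounts: pp0:4 pp1:3 pp2:2 pp3:1 pp4:1 pp5:1
P0: v2 -> pp3 = 103
P1: v2 -> pp2 = 50
P2: v2 -> pp4 = 135
P3: v2 -> pp2 = 50

Answer: 103 50 135 50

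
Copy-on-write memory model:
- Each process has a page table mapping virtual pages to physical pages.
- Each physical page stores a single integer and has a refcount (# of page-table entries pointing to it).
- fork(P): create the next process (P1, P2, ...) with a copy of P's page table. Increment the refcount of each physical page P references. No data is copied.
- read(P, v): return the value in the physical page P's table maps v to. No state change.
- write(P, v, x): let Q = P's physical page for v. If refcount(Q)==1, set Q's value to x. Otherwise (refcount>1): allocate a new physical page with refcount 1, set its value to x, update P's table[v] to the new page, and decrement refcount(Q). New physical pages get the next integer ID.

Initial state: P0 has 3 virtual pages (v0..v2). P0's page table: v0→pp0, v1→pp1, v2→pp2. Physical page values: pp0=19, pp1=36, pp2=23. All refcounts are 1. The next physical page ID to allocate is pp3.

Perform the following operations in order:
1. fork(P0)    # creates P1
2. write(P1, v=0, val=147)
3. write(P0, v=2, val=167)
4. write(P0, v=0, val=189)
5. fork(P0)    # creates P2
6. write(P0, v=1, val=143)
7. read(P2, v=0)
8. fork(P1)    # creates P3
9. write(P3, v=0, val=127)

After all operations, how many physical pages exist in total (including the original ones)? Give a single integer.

Op 1: fork(P0) -> P1. 3 ppages; refcounts: pp0:2 pp1:2 pp2:2
Op 2: write(P1, v0, 147). refcount(pp0)=2>1 -> COPY to pp3. 4 ppages; refcounts: pp0:1 pp1:2 pp2:2 pp3:1
Op 3: write(P0, v2, 167). refcount(pp2)=2>1 -> COPY to pp4. 5 ppages; refcounts: pp0:1 pp1:2 pp2:1 pp3:1 pp4:1
Op 4: write(P0, v0, 189). refcount(pp0)=1 -> write in place. 5 ppages; refcounts: pp0:1 pp1:2 pp2:1 pp3:1 pp4:1
Op 5: fork(P0) -> P2. 5 ppages; refcounts: pp0:2 pp1:3 pp2:1 pp3:1 pp4:2
Op 6: write(P0, v1, 143). refcount(pp1)=3>1 -> COPY to pp5. 6 ppages; refcounts: pp0:2 pp1:2 pp2:1 pp3:1 pp4:2 pp5:1
Op 7: read(P2, v0) -> 189. No state change.
Op 8: fork(P1) -> P3. 6 ppages; refcounts: pp0:2 pp1:3 pp2:2 pp3:2 pp4:2 pp5:1
Op 9: write(P3, v0, 127). refcount(pp3)=2>1 -> COPY to pp6. 7 ppages; refcounts: pp0:2 pp1:3 pp2:2 pp3:1 pp4:2 pp5:1 pp6:1

Answer: 7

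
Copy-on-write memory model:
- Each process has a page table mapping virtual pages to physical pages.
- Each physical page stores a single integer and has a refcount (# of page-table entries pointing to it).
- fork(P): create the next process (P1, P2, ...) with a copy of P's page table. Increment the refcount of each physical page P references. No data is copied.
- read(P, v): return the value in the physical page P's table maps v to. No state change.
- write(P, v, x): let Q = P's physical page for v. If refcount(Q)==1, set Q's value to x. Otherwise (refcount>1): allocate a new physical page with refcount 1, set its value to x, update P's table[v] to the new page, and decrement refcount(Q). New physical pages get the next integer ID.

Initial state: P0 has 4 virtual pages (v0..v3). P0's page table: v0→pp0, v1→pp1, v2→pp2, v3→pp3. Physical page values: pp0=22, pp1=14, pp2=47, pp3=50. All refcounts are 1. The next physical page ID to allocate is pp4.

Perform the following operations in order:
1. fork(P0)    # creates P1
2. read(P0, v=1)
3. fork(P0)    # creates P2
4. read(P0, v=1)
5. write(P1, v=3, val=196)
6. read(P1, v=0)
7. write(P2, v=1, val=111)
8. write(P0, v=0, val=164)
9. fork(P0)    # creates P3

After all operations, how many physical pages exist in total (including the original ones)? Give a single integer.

Op 1: fork(P0) -> P1. 4 ppages; refcounts: pp0:2 pp1:2 pp2:2 pp3:2
Op 2: read(P0, v1) -> 14. No state change.
Op 3: fork(P0) -> P2. 4 ppages; refcounts: pp0:3 pp1:3 pp2:3 pp3:3
Op 4: read(P0, v1) -> 14. No state change.
Op 5: write(P1, v3, 196). refcount(pp3)=3>1 -> COPY to pp4. 5 ppages; refcounts: pp0:3 pp1:3 pp2:3 pp3:2 pp4:1
Op 6: read(P1, v0) -> 22. No state change.
Op 7: write(P2, v1, 111). refcount(pp1)=3>1 -> COPY to pp5. 6 ppages; refcounts: pp0:3 pp1:2 pp2:3 pp3:2 pp4:1 pp5:1
Op 8: write(P0, v0, 164). refcount(pp0)=3>1 -> COPY to pp6. 7 ppages; refcounts: pp0:2 pp1:2 pp2:3 pp3:2 pp4:1 pp5:1 pp6:1
Op 9: fork(P0) -> P3. 7 ppages; refcounts: pp0:2 pp1:3 pp2:4 pp3:3 pp4:1 pp5:1 pp6:2

Answer: 7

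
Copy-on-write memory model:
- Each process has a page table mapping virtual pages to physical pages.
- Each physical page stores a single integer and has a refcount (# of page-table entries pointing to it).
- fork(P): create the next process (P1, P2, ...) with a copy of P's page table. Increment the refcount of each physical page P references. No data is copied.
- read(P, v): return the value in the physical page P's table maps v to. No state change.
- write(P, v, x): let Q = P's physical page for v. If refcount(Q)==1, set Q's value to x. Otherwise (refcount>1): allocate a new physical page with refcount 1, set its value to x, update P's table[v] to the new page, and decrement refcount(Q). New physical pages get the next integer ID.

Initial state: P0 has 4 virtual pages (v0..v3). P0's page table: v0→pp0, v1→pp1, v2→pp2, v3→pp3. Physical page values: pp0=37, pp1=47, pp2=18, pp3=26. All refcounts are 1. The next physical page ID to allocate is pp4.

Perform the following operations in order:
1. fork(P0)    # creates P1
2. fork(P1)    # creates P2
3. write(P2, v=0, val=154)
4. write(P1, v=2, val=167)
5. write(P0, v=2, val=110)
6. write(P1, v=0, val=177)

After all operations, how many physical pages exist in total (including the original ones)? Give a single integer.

Answer: 8

Derivation:
Op 1: fork(P0) -> P1. 4 ppages; refcounts: pp0:2 pp1:2 pp2:2 pp3:2
Op 2: fork(P1) -> P2. 4 ppages; refcounts: pp0:3 pp1:3 pp2:3 pp3:3
Op 3: write(P2, v0, 154). refcount(pp0)=3>1 -> COPY to pp4. 5 ppages; refcounts: pp0:2 pp1:3 pp2:3 pp3:3 pp4:1
Op 4: write(P1, v2, 167). refcount(pp2)=3>1 -> COPY to pp5. 6 ppages; refcounts: pp0:2 pp1:3 pp2:2 pp3:3 pp4:1 pp5:1
Op 5: write(P0, v2, 110). refcount(pp2)=2>1 -> COPY to pp6. 7 ppages; refcounts: pp0:2 pp1:3 pp2:1 pp3:3 pp4:1 pp5:1 pp6:1
Op 6: write(P1, v0, 177). refcount(pp0)=2>1 -> COPY to pp7. 8 ppages; refcounts: pp0:1 pp1:3 pp2:1 pp3:3 pp4:1 pp5:1 pp6:1 pp7:1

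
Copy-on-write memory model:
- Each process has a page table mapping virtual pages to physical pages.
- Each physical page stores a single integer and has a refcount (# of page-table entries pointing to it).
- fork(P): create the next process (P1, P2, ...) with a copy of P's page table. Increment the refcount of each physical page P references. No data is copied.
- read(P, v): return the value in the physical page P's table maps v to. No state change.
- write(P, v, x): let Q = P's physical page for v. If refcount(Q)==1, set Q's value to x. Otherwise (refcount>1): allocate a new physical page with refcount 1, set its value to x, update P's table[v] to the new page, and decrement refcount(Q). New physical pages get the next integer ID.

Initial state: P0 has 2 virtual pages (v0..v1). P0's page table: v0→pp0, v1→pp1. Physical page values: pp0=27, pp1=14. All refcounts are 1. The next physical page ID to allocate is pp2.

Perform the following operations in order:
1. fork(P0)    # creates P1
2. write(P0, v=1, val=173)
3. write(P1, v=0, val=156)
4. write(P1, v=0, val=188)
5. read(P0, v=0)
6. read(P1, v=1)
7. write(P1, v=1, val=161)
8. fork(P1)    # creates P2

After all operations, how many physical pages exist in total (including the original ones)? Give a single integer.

Answer: 4

Derivation:
Op 1: fork(P0) -> P1. 2 ppages; refcounts: pp0:2 pp1:2
Op 2: write(P0, v1, 173). refcount(pp1)=2>1 -> COPY to pp2. 3 ppages; refcounts: pp0:2 pp1:1 pp2:1
Op 3: write(P1, v0, 156). refcount(pp0)=2>1 -> COPY to pp3. 4 ppages; refcounts: pp0:1 pp1:1 pp2:1 pp3:1
Op 4: write(P1, v0, 188). refcount(pp3)=1 -> write in place. 4 ppages; refcounts: pp0:1 pp1:1 pp2:1 pp3:1
Op 5: read(P0, v0) -> 27. No state change.
Op 6: read(P1, v1) -> 14. No state change.
Op 7: write(P1, v1, 161). refcount(pp1)=1 -> write in place. 4 ppages; refcounts: pp0:1 pp1:1 pp2:1 pp3:1
Op 8: fork(P1) -> P2. 4 ppages; refcounts: pp0:1 pp1:2 pp2:1 pp3:2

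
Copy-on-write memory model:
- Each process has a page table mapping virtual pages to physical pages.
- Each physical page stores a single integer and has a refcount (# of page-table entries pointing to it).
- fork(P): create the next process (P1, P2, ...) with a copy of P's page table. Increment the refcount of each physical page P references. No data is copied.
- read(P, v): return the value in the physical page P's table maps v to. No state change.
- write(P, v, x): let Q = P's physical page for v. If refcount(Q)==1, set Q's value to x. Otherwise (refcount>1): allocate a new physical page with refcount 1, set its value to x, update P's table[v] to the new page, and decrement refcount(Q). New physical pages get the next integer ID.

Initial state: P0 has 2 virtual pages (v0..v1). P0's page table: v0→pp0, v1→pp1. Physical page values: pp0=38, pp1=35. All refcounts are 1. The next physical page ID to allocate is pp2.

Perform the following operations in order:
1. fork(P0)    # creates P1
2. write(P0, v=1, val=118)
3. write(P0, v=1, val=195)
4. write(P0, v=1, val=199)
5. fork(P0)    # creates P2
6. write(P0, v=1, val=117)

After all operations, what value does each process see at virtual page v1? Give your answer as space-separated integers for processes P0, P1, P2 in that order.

Answer: 117 35 199

Derivation:
Op 1: fork(P0) -> P1. 2 ppages; refcounts: pp0:2 pp1:2
Op 2: write(P0, v1, 118). refcount(pp1)=2>1 -> COPY to pp2. 3 ppages; refcounts: pp0:2 pp1:1 pp2:1
Op 3: write(P0, v1, 195). refcount(pp2)=1 -> write in place. 3 ppages; refcounts: pp0:2 pp1:1 pp2:1
Op 4: write(P0, v1, 199). refcount(pp2)=1 -> write in place. 3 ppages; refcounts: pp0:2 pp1:1 pp2:1
Op 5: fork(P0) -> P2. 3 ppages; refcounts: pp0:3 pp1:1 pp2:2
Op 6: write(P0, v1, 117). refcount(pp2)=2>1 -> COPY to pp3. 4 ppages; refcounts: pp0:3 pp1:1 pp2:1 pp3:1
P0: v1 -> pp3 = 117
P1: v1 -> pp1 = 35
P2: v1 -> pp2 = 199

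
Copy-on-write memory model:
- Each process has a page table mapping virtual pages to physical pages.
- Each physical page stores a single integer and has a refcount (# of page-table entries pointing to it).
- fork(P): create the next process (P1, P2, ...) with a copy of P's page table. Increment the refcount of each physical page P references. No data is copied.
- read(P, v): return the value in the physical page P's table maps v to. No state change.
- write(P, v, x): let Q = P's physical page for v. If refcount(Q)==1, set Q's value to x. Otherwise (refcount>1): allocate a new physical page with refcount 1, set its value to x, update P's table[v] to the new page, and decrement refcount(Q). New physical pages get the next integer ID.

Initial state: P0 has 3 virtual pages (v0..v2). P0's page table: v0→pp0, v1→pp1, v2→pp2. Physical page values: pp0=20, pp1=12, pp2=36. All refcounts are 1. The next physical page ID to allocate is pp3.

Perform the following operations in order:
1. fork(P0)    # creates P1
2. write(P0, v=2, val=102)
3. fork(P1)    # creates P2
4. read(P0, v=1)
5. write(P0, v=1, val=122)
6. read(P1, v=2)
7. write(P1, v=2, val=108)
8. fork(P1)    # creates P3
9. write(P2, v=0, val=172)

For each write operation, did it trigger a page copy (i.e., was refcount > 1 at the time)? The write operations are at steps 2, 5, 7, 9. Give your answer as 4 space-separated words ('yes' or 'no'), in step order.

Op 1: fork(P0) -> P1. 3 ppages; refcounts: pp0:2 pp1:2 pp2:2
Op 2: write(P0, v2, 102). refcount(pp2)=2>1 -> COPY to pp3. 4 ppages; refcounts: pp0:2 pp1:2 pp2:1 pp3:1
Op 3: fork(P1) -> P2. 4 ppages; refcounts: pp0:3 pp1:3 pp2:2 pp3:1
Op 4: read(P0, v1) -> 12. No state change.
Op 5: write(P0, v1, 122). refcount(pp1)=3>1 -> COPY to pp4. 5 ppages; refcounts: pp0:3 pp1:2 pp2:2 pp3:1 pp4:1
Op 6: read(P1, v2) -> 36. No state change.
Op 7: write(P1, v2, 108). refcount(pp2)=2>1 -> COPY to pp5. 6 ppages; refcounts: pp0:3 pp1:2 pp2:1 pp3:1 pp4:1 pp5:1
Op 8: fork(P1) -> P3. 6 ppages; refcounts: pp0:4 pp1:3 pp2:1 pp3:1 pp4:1 pp5:2
Op 9: write(P2, v0, 172). refcount(pp0)=4>1 -> COPY to pp6. 7 ppages; refcounts: pp0:3 pp1:3 pp2:1 pp3:1 pp4:1 pp5:2 pp6:1

yes yes yes yes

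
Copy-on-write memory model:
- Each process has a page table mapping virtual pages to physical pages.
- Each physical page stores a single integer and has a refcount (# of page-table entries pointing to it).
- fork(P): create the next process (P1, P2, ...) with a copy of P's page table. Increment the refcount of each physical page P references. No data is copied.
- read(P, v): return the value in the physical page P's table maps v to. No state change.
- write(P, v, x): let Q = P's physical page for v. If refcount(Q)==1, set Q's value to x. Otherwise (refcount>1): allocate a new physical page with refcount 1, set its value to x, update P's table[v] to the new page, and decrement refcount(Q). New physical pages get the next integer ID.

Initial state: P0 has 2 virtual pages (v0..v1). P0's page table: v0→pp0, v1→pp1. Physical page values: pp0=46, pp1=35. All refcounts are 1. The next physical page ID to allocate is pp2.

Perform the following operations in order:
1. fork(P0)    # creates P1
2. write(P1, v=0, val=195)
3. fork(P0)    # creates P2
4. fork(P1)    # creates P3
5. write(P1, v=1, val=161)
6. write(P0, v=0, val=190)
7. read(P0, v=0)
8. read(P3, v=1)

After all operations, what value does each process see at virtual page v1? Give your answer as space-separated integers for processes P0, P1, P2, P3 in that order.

Op 1: fork(P0) -> P1. 2 ppages; refcounts: pp0:2 pp1:2
Op 2: write(P1, v0, 195). refcount(pp0)=2>1 -> COPY to pp2. 3 ppages; refcounts: pp0:1 pp1:2 pp2:1
Op 3: fork(P0) -> P2. 3 ppages; refcounts: pp0:2 pp1:3 pp2:1
Op 4: fork(P1) -> P3. 3 ppages; refcounts: pp0:2 pp1:4 pp2:2
Op 5: write(P1, v1, 161). refcount(pp1)=4>1 -> COPY to pp3. 4 ppages; refcounts: pp0:2 pp1:3 pp2:2 pp3:1
Op 6: write(P0, v0, 190). refcount(pp0)=2>1 -> COPY to pp4. 5 ppages; refcounts: pp0:1 pp1:3 pp2:2 pp3:1 pp4:1
Op 7: read(P0, v0) -> 190. No state change.
Op 8: read(P3, v1) -> 35. No state change.
P0: v1 -> pp1 = 35
P1: v1 -> pp3 = 161
P2: v1 -> pp1 = 35
P3: v1 -> pp1 = 35

Answer: 35 161 35 35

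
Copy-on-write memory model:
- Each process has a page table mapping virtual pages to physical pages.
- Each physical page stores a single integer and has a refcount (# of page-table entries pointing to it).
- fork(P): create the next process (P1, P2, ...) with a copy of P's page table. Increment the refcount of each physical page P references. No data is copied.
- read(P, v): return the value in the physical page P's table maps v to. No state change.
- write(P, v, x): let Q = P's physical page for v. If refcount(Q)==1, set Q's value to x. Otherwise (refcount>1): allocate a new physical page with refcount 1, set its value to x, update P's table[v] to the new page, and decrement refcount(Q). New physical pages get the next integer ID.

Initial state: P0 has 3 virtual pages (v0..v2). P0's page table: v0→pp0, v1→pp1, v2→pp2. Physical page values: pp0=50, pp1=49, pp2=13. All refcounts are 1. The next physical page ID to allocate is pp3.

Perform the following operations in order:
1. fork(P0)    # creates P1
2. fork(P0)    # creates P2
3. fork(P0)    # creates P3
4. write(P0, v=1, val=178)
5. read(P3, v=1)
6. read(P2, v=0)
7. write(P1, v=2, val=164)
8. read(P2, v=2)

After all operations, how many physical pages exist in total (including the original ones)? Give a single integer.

Op 1: fork(P0) -> P1. 3 ppages; refcounts: pp0:2 pp1:2 pp2:2
Op 2: fork(P0) -> P2. 3 ppages; refcounts: pp0:3 pp1:3 pp2:3
Op 3: fork(P0) -> P3. 3 ppages; refcounts: pp0:4 pp1:4 pp2:4
Op 4: write(P0, v1, 178). refcount(pp1)=4>1 -> COPY to pp3. 4 ppages; refcounts: pp0:4 pp1:3 pp2:4 pp3:1
Op 5: read(P3, v1) -> 49. No state change.
Op 6: read(P2, v0) -> 50. No state change.
Op 7: write(P1, v2, 164). refcount(pp2)=4>1 -> COPY to pp4. 5 ppages; refcounts: pp0:4 pp1:3 pp2:3 pp3:1 pp4:1
Op 8: read(P2, v2) -> 13. No state change.

Answer: 5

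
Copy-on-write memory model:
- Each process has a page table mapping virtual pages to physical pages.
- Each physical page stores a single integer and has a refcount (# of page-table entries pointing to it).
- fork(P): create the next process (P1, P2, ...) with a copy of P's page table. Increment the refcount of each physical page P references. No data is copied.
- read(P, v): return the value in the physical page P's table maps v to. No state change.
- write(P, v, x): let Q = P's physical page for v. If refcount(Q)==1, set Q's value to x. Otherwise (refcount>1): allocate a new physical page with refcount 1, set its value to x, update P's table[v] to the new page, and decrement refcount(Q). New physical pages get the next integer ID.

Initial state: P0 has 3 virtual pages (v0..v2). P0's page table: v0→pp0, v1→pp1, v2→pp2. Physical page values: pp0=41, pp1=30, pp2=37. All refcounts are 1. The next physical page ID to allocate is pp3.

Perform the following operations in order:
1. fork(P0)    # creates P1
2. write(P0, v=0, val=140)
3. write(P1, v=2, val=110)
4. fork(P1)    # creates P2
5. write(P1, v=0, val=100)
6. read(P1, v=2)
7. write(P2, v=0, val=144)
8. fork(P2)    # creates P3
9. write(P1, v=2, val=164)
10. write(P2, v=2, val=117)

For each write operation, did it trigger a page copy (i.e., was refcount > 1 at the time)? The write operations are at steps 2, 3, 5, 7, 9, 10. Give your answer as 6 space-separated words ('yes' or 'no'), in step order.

Op 1: fork(P0) -> P1. 3 ppages; refcounts: pp0:2 pp1:2 pp2:2
Op 2: write(P0, v0, 140). refcount(pp0)=2>1 -> COPY to pp3. 4 ppages; refcounts: pp0:1 pp1:2 pp2:2 pp3:1
Op 3: write(P1, v2, 110). refcount(pp2)=2>1 -> COPY to pp4. 5 ppages; refcounts: pp0:1 pp1:2 pp2:1 pp3:1 pp4:1
Op 4: fork(P1) -> P2. 5 ppages; refcounts: pp0:2 pp1:3 pp2:1 pp3:1 pp4:2
Op 5: write(P1, v0, 100). refcount(pp0)=2>1 -> COPY to pp5. 6 ppages; refcounts: pp0:1 pp1:3 pp2:1 pp3:1 pp4:2 pp5:1
Op 6: read(P1, v2) -> 110. No state change.
Op 7: write(P2, v0, 144). refcount(pp0)=1 -> write in place. 6 ppages; refcounts: pp0:1 pp1:3 pp2:1 pp3:1 pp4:2 pp5:1
Op 8: fork(P2) -> P3. 6 ppages; refcounts: pp0:2 pp1:4 pp2:1 pp3:1 pp4:3 pp5:1
Op 9: write(P1, v2, 164). refcount(pp4)=3>1 -> COPY to pp6. 7 ppages; refcounts: pp0:2 pp1:4 pp2:1 pp3:1 pp4:2 pp5:1 pp6:1
Op 10: write(P2, v2, 117). refcount(pp4)=2>1 -> COPY to pp7. 8 ppages; refcounts: pp0:2 pp1:4 pp2:1 pp3:1 pp4:1 pp5:1 pp6:1 pp7:1

yes yes yes no yes yes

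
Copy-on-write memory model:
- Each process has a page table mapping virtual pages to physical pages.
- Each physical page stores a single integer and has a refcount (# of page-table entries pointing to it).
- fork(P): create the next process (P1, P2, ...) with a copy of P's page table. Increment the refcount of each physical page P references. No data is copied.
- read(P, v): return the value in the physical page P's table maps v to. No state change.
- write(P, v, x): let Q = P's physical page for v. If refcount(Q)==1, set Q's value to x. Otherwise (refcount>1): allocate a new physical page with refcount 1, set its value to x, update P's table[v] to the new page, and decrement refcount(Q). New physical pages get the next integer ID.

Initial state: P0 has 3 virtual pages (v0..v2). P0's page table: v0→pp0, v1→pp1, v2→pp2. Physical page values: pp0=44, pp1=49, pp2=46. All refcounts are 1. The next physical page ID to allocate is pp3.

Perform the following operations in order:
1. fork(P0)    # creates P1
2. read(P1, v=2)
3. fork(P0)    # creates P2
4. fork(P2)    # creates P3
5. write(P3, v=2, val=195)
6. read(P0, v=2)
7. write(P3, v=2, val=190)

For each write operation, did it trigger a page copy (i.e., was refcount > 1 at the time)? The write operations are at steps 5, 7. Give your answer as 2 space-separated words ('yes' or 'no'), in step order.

Op 1: fork(P0) -> P1. 3 ppages; refcounts: pp0:2 pp1:2 pp2:2
Op 2: read(P1, v2) -> 46. No state change.
Op 3: fork(P0) -> P2. 3 ppages; refcounts: pp0:3 pp1:3 pp2:3
Op 4: fork(P2) -> P3. 3 ppages; refcounts: pp0:4 pp1:4 pp2:4
Op 5: write(P3, v2, 195). refcount(pp2)=4>1 -> COPY to pp3. 4 ppages; refcounts: pp0:4 pp1:4 pp2:3 pp3:1
Op 6: read(P0, v2) -> 46. No state change.
Op 7: write(P3, v2, 190). refcount(pp3)=1 -> write in place. 4 ppages; refcounts: pp0:4 pp1:4 pp2:3 pp3:1

yes no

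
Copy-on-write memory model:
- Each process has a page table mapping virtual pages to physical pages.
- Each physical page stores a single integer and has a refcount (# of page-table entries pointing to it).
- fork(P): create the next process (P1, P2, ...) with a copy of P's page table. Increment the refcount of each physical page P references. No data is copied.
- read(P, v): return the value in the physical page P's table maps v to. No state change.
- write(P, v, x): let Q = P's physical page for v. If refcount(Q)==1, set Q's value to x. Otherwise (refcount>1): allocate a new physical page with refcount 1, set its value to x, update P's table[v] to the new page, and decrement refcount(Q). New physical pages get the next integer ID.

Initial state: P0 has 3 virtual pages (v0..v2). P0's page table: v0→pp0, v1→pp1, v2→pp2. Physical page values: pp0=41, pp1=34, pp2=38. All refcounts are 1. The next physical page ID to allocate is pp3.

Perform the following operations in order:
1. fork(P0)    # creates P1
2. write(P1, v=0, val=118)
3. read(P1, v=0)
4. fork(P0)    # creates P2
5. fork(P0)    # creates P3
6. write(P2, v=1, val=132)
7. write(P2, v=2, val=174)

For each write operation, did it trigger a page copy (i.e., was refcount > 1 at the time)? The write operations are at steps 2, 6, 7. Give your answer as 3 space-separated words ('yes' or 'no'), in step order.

Op 1: fork(P0) -> P1. 3 ppages; refcounts: pp0:2 pp1:2 pp2:2
Op 2: write(P1, v0, 118). refcount(pp0)=2>1 -> COPY to pp3. 4 ppages; refcounts: pp0:1 pp1:2 pp2:2 pp3:1
Op 3: read(P1, v0) -> 118. No state change.
Op 4: fork(P0) -> P2. 4 ppages; refcounts: pp0:2 pp1:3 pp2:3 pp3:1
Op 5: fork(P0) -> P3. 4 ppages; refcounts: pp0:3 pp1:4 pp2:4 pp3:1
Op 6: write(P2, v1, 132). refcount(pp1)=4>1 -> COPY to pp4. 5 ppages; refcounts: pp0:3 pp1:3 pp2:4 pp3:1 pp4:1
Op 7: write(P2, v2, 174). refcount(pp2)=4>1 -> COPY to pp5. 6 ppages; refcounts: pp0:3 pp1:3 pp2:3 pp3:1 pp4:1 pp5:1

yes yes yes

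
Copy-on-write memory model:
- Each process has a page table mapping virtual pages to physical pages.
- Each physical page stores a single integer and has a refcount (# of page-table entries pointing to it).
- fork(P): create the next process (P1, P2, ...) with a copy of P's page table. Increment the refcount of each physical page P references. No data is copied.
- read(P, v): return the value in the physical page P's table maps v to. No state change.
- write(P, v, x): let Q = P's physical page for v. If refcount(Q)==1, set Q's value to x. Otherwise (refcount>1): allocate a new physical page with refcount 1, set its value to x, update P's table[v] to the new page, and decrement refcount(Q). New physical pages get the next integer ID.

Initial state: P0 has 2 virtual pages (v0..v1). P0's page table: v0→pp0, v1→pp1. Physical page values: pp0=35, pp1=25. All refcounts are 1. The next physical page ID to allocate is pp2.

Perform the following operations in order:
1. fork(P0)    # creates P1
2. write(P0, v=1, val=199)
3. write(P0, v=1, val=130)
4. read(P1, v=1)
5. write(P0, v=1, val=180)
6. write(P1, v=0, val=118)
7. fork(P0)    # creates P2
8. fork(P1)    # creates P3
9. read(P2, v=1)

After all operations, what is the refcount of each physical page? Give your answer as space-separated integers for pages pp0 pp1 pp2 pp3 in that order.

Op 1: fork(P0) -> P1. 2 ppages; refcounts: pp0:2 pp1:2
Op 2: write(P0, v1, 199). refcount(pp1)=2>1 -> COPY to pp2. 3 ppages; refcounts: pp0:2 pp1:1 pp2:1
Op 3: write(P0, v1, 130). refcount(pp2)=1 -> write in place. 3 ppages; refcounts: pp0:2 pp1:1 pp2:1
Op 4: read(P1, v1) -> 25. No state change.
Op 5: write(P0, v1, 180). refcount(pp2)=1 -> write in place. 3 ppages; refcounts: pp0:2 pp1:1 pp2:1
Op 6: write(P1, v0, 118). refcount(pp0)=2>1 -> COPY to pp3. 4 ppages; refcounts: pp0:1 pp1:1 pp2:1 pp3:1
Op 7: fork(P0) -> P2. 4 ppages; refcounts: pp0:2 pp1:1 pp2:2 pp3:1
Op 8: fork(P1) -> P3. 4 ppages; refcounts: pp0:2 pp1:2 pp2:2 pp3:2
Op 9: read(P2, v1) -> 180. No state change.

Answer: 2 2 2 2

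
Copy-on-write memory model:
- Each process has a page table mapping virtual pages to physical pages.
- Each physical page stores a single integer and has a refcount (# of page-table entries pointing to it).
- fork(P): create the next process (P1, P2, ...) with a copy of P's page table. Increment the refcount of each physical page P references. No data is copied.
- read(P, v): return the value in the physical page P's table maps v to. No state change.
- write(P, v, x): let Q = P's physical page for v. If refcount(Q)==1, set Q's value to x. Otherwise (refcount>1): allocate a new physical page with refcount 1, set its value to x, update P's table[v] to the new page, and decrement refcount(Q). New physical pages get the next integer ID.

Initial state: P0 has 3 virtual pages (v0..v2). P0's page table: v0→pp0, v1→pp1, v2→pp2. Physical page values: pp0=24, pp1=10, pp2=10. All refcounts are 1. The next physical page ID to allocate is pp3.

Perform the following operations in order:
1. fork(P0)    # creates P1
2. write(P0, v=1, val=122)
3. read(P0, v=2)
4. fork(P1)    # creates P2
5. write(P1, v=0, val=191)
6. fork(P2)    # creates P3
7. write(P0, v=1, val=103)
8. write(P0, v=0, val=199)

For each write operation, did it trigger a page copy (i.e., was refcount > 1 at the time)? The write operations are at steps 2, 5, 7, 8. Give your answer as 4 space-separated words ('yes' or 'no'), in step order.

Op 1: fork(P0) -> P1. 3 ppages; refcounts: pp0:2 pp1:2 pp2:2
Op 2: write(P0, v1, 122). refcount(pp1)=2>1 -> COPY to pp3. 4 ppages; refcounts: pp0:2 pp1:1 pp2:2 pp3:1
Op 3: read(P0, v2) -> 10. No state change.
Op 4: fork(P1) -> P2. 4 ppages; refcounts: pp0:3 pp1:2 pp2:3 pp3:1
Op 5: write(P1, v0, 191). refcount(pp0)=3>1 -> COPY to pp4. 5 ppages; refcounts: pp0:2 pp1:2 pp2:3 pp3:1 pp4:1
Op 6: fork(P2) -> P3. 5 ppages; refcounts: pp0:3 pp1:3 pp2:4 pp3:1 pp4:1
Op 7: write(P0, v1, 103). refcount(pp3)=1 -> write in place. 5 ppages; refcounts: pp0:3 pp1:3 pp2:4 pp3:1 pp4:1
Op 8: write(P0, v0, 199). refcount(pp0)=3>1 -> COPY to pp5. 6 ppages; refcounts: pp0:2 pp1:3 pp2:4 pp3:1 pp4:1 pp5:1

yes yes no yes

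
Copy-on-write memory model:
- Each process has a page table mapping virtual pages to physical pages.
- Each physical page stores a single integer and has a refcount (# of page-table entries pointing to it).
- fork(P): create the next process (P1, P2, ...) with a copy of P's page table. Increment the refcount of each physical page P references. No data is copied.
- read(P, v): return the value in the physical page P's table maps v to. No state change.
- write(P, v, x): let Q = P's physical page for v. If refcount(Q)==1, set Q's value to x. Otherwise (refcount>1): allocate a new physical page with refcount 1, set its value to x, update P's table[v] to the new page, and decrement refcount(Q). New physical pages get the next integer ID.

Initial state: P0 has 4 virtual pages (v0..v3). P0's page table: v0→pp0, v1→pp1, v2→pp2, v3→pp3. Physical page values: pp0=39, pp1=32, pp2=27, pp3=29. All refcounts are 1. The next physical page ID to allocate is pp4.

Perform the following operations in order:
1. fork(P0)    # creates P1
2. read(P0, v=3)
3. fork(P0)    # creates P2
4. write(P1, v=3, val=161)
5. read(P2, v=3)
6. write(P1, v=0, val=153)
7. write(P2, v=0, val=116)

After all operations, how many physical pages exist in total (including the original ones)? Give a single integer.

Answer: 7

Derivation:
Op 1: fork(P0) -> P1. 4 ppages; refcounts: pp0:2 pp1:2 pp2:2 pp3:2
Op 2: read(P0, v3) -> 29. No state change.
Op 3: fork(P0) -> P2. 4 ppages; refcounts: pp0:3 pp1:3 pp2:3 pp3:3
Op 4: write(P1, v3, 161). refcount(pp3)=3>1 -> COPY to pp4. 5 ppages; refcounts: pp0:3 pp1:3 pp2:3 pp3:2 pp4:1
Op 5: read(P2, v3) -> 29. No state change.
Op 6: write(P1, v0, 153). refcount(pp0)=3>1 -> COPY to pp5. 6 ppages; refcounts: pp0:2 pp1:3 pp2:3 pp3:2 pp4:1 pp5:1
Op 7: write(P2, v0, 116). refcount(pp0)=2>1 -> COPY to pp6. 7 ppages; refcounts: pp0:1 pp1:3 pp2:3 pp3:2 pp4:1 pp5:1 pp6:1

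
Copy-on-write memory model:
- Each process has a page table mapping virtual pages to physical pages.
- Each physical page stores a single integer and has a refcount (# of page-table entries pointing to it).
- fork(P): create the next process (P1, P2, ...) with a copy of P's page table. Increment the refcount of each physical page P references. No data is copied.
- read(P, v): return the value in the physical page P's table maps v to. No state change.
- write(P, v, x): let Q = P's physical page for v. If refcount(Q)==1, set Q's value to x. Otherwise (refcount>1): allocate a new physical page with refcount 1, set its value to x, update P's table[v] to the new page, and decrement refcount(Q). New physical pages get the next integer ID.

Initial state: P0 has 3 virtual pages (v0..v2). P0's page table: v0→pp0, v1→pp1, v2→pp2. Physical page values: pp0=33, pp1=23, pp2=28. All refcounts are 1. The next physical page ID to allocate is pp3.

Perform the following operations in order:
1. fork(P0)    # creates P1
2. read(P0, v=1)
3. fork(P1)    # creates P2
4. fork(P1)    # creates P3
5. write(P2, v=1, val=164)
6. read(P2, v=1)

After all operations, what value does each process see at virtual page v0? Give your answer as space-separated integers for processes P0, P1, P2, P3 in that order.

Op 1: fork(P0) -> P1. 3 ppages; refcounts: pp0:2 pp1:2 pp2:2
Op 2: read(P0, v1) -> 23. No state change.
Op 3: fork(P1) -> P2. 3 ppages; refcounts: pp0:3 pp1:3 pp2:3
Op 4: fork(P1) -> P3. 3 ppages; refcounts: pp0:4 pp1:4 pp2:4
Op 5: write(P2, v1, 164). refcount(pp1)=4>1 -> COPY to pp3. 4 ppages; refcounts: pp0:4 pp1:3 pp2:4 pp3:1
Op 6: read(P2, v1) -> 164. No state change.
P0: v0 -> pp0 = 33
P1: v0 -> pp0 = 33
P2: v0 -> pp0 = 33
P3: v0 -> pp0 = 33

Answer: 33 33 33 33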